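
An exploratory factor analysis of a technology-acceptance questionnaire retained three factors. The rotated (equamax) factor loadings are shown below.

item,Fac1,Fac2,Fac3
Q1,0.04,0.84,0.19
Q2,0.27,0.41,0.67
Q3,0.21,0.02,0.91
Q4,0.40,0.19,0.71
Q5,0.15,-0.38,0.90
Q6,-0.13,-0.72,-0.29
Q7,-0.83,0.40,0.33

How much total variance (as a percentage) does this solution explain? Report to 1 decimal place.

79.4%

Communalities: 0.7433, 0.6899, 0.8726, 0.7002, 0.9769, 0.6194, 0.9578; Σh² = 5.5601.
Total variance with 7 standardized items is 7, so the solution explains 5.5601/7 = 0.7943 = 79.43%.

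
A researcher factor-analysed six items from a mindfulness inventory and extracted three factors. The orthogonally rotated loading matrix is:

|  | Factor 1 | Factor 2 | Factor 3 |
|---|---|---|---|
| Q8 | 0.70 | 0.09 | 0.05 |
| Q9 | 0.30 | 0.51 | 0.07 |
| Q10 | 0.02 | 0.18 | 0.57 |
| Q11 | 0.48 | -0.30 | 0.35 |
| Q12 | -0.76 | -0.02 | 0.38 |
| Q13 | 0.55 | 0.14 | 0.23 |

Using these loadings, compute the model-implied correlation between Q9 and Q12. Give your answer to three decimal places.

-0.212

r̂ = Σ λ_i·λ_j across factors = (0.30)(-0.76) + (0.51)(-0.02) + (0.07)(0.38)
  = -0.2280 -0.0102 +0.0266 = -0.2116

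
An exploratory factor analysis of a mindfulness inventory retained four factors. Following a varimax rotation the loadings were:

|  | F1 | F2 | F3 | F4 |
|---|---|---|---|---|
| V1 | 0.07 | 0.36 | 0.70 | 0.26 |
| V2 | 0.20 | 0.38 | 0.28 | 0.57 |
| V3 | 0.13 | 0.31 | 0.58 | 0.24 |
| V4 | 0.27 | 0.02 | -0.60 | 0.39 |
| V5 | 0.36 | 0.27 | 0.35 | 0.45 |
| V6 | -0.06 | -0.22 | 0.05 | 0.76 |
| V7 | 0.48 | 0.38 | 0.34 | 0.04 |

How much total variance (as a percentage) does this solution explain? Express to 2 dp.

57.48%

SS loadings by factor: 0.4983, 0.6362, 1.5054, 1.3839; total = 4.0238.
Total variance with 7 standardized items is 7, so the solution explains 4.0238/7 = 0.5748 = 57.48%.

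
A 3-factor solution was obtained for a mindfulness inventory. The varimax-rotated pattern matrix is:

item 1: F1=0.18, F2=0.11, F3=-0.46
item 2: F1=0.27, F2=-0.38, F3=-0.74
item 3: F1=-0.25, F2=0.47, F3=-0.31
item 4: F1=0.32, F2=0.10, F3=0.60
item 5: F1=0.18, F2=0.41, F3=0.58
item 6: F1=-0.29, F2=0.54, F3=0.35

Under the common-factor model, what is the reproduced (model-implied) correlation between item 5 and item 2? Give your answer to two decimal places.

-0.54

r̂ = Σ λ_i·λ_j across factors = (0.18)(0.27) + (0.41)(-0.38) + (0.58)(-0.74)
  = +0.0486 -0.1558 -0.4292 = -0.5364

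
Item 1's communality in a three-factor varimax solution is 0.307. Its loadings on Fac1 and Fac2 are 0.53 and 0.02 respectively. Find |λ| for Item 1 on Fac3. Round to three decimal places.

Under orthogonal rotation h² = Σλ², so λ_Fac3² = h² − (0.2813) = 0.307 − 0.2813 = 0.0257.
|λ| = √0.0257 = 0.1603.

0.160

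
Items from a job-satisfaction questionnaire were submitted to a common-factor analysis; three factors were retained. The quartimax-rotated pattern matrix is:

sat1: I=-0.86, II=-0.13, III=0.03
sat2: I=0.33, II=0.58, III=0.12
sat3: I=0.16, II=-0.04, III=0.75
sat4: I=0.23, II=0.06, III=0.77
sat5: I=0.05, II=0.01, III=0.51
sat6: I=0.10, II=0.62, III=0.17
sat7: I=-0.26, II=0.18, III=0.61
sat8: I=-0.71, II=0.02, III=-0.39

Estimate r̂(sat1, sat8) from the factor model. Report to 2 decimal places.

0.60

r̂ = Σ λ_i·λ_j across factors = (-0.86)(-0.71) + (-0.13)(0.02) + (0.03)(-0.39)
  = +0.6106 -0.0026 -0.0117 = 0.5963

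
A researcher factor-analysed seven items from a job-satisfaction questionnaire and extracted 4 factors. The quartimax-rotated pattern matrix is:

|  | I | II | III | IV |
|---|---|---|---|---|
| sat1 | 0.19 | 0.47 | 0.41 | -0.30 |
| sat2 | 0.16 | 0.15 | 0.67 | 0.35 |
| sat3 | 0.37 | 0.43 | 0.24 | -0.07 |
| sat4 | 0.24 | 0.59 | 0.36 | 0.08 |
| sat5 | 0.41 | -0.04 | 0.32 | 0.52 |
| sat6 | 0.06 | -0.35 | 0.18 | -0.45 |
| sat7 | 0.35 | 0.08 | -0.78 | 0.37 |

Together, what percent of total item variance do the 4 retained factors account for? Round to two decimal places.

54.83%

SS loadings by factor: 0.5504, 0.9069, 1.5474, 0.8336; total = 3.8383.
Total variance with 7 standardized items is 7, so the solution explains 3.8383/7 = 0.5483 = 54.83%.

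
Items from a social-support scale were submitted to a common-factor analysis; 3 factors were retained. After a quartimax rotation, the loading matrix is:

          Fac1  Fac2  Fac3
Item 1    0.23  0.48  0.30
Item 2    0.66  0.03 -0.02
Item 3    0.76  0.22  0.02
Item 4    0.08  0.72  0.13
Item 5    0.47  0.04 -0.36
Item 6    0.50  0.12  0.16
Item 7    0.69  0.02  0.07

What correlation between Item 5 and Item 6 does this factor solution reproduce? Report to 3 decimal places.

r̂ = Σ λ_i·λ_j across factors = (0.47)(0.50) + (0.04)(0.12) + (-0.36)(0.16)
  = +0.2350 +0.0048 -0.0576 = 0.1822

0.182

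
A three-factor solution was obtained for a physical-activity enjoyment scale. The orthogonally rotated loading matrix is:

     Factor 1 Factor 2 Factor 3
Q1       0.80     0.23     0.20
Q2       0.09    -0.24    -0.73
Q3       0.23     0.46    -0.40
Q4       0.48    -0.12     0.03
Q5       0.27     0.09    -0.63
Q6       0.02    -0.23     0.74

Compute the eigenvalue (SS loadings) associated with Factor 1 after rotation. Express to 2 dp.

SS loadings for Factor 1 = 0.80² + 0.09² + 0.23² + 0.48² + 0.27² + 0.02² = 0.6400 + 0.0081 + 0.0529 + 0.2304 + 0.0729 + 0.0004 = 1.0047

1.00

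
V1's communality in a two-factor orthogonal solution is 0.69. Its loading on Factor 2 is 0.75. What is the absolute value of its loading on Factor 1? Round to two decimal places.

Under orthogonal rotation h² = Σλ², so λ_Factor 1² = h² − (0.5625) = 0.69 − 0.5625 = 0.1275.
|λ| = √0.1275 = 0.3571.

0.36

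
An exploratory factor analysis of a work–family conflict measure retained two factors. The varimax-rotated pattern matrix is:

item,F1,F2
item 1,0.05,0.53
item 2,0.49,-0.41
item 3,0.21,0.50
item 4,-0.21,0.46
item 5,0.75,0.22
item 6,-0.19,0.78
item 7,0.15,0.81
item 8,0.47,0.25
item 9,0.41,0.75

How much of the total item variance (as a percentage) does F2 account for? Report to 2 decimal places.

SS loadings for F2 = 0.53² + (-0.41)² + 0.50² + 0.46² + 0.22² + 0.78² + 0.81² + 0.25² + 0.75² = 2.8485
With 9 standardized items, total variance = 9. Proportion = 2.8485/9 = 0.3165 → 31.65%.

31.65%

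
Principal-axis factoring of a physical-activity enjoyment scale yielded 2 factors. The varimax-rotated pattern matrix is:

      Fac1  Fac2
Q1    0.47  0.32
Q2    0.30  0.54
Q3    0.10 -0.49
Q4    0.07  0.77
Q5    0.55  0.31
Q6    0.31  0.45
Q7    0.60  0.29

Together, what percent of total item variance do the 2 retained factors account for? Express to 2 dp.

38.49%

Communalities: 0.3233, 0.3816, 0.2501, 0.5978, 0.3986, 0.2986, 0.4441; Σh² = 2.6941.
Total variance with 7 standardized items is 7, so the solution explains 2.6941/7 = 0.3849 = 38.49%.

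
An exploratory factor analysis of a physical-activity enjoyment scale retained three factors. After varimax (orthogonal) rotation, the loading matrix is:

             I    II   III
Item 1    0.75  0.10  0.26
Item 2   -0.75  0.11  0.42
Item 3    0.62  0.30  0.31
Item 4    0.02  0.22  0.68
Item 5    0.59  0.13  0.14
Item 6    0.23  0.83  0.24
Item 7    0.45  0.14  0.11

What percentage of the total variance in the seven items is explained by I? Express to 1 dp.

30.2%

SS loadings for I = 0.75² + (-0.75)² + 0.62² + 0.02² + 0.59² + 0.23² + 0.45² = 2.1133
With 7 standardized items, total variance = 7. Proportion = 2.1133/7 = 0.3019 → 30.19%.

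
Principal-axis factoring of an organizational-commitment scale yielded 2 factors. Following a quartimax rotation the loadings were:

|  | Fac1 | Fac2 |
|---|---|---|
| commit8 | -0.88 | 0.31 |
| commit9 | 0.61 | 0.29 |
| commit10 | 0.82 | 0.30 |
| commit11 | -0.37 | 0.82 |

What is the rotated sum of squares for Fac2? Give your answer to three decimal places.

0.943

SS loadings for Fac2 = 0.31² + 0.29² + 0.30² + 0.82² = 0.0961 + 0.0841 + 0.0900 + 0.6724 = 0.9426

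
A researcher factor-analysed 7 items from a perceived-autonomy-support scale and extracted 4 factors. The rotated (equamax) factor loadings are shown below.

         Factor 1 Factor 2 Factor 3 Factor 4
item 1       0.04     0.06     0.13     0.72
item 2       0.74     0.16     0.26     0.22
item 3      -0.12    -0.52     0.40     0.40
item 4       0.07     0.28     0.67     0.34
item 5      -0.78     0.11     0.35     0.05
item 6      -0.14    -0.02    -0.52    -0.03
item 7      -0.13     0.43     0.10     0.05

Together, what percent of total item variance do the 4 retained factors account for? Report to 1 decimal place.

Communalities: 0.5405, 0.6892, 0.6048, 0.6478, 0.7455, 0.2913, 0.2143; Σh² = 3.7334.
Total variance with 7 standardized items is 7, so the solution explains 3.7334/7 = 0.5333 = 53.33%.

53.3%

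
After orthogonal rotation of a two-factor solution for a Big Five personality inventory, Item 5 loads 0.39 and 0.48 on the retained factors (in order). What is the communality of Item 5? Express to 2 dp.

0.38

h² = 0.39² + 0.48² = 0.1521 + 0.2304 = 0.3825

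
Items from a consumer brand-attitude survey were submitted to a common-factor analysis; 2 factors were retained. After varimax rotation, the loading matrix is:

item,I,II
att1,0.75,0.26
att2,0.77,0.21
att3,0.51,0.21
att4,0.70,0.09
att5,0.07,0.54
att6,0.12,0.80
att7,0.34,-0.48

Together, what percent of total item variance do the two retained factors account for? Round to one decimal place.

SS loadings by factor: 2.0404, 1.3259; total = 3.3663.
Total variance with 7 standardized items is 7, so the solution explains 3.3663/7 = 0.4809 = 48.09%.

48.1%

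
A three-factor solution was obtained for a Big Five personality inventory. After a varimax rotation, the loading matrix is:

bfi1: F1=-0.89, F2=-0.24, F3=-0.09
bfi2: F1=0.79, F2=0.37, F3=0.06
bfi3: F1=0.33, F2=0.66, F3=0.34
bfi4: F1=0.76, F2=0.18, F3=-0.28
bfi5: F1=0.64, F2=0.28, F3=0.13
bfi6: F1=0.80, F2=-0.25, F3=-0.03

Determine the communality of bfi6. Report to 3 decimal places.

0.703

h² = 0.80² + (-0.25)² + (-0.03)² = 0.6400 + 0.0625 + 0.0009 = 0.7034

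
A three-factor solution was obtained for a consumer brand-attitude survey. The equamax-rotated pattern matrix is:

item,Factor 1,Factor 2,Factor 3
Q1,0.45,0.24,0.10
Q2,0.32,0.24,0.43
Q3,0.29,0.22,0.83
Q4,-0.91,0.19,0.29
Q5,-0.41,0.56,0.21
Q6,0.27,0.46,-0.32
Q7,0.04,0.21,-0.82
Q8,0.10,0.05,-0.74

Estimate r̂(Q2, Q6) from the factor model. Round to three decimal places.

r̂ = Σ λ_i·λ_j across factors = (0.32)(0.27) + (0.24)(0.46) + (0.43)(-0.32)
  = +0.0864 +0.1104 -0.1376 = 0.0592

0.059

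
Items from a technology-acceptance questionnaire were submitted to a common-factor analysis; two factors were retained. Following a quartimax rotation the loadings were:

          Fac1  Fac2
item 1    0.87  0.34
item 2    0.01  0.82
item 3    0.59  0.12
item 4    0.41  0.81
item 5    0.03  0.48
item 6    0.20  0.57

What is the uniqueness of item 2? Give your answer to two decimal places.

h² = 0.01² + 0.82² = 0.0001 + 0.6724 = 0.6725
Uniqueness u² = 1 − h² = 1 − 0.6725 = 0.3275

0.33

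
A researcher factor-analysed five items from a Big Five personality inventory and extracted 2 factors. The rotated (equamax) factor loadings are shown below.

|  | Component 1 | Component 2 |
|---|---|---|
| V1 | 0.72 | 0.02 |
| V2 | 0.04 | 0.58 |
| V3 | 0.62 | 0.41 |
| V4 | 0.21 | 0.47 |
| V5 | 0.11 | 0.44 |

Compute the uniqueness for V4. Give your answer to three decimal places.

h² = 0.21² + 0.47² = 0.0441 + 0.2209 = 0.2650
Uniqueness u² = 1 − h² = 1 − 0.2650 = 0.7350

0.735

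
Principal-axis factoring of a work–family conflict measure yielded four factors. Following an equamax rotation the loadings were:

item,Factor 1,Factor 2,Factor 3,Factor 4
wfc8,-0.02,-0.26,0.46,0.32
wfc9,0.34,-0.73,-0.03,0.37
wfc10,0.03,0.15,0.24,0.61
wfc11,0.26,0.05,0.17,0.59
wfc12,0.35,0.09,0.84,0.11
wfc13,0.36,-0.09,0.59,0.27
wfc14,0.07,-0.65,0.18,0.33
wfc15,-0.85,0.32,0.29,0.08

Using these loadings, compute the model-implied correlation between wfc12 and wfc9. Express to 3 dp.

r̂ = Σ λ_i·λ_j across factors = (0.35)(0.34) + (0.09)(-0.73) + (0.84)(-0.03) + (0.11)(0.37)
  = +0.1190 -0.0657 -0.0252 +0.0407 = 0.0688

0.069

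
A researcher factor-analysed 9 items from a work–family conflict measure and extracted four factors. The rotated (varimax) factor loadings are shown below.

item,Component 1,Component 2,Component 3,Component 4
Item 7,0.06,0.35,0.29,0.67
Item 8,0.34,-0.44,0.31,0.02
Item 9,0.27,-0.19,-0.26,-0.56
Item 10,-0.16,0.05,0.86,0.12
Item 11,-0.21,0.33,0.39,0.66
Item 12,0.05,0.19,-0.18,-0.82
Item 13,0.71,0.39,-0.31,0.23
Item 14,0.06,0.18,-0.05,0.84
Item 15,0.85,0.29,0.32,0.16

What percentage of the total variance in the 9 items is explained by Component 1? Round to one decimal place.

SS loadings for Component 1 = 0.06² + 0.34² + 0.27² + (-0.16)² + (-0.21)² + 0.05² + 0.71² + 0.06² + 0.85² = 1.4945
With 9 standardized items, total variance = 9. Proportion = 1.4945/9 = 0.1661 → 16.61%.

16.6%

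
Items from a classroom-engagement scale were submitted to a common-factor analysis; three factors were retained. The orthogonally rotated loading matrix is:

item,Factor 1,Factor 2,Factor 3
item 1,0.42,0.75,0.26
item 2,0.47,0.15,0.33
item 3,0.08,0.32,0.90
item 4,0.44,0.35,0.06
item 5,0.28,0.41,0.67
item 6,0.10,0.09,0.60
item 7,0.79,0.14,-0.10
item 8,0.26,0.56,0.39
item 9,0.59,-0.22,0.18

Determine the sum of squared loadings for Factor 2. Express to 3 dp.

1.368

SS loadings for Factor 2 = 0.75² + 0.15² + 0.32² + 0.35² + 0.41² + 0.09² + 0.14² + 0.56² + (-0.22)² = 0.5625 + 0.0225 + 0.1024 + 0.1225 + 0.1681 + 0.0081 + 0.0196 + 0.3136 + 0.0484 = 1.3677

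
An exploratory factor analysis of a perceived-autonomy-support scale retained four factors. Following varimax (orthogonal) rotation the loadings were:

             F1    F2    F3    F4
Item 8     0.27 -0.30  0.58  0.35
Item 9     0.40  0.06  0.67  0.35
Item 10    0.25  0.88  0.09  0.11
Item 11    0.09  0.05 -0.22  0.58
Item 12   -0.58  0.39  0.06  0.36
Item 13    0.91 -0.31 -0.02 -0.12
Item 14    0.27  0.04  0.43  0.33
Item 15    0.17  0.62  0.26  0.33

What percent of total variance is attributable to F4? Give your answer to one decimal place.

11.9%

SS loadings for F4 = 0.35² + 0.35² + 0.11² + 0.58² + 0.36² + (-0.12)² + 0.33² + 0.33² = 0.9553
With 8 standardized items, total variance = 8. Proportion = 0.9553/8 = 0.1194 → 11.94%.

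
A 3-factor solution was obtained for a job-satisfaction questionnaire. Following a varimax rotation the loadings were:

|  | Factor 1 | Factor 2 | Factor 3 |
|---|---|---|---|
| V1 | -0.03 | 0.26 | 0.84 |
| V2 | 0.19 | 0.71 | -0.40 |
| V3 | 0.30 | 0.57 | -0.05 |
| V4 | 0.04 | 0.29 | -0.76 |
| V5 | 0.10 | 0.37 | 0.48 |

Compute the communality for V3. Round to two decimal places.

0.42

h² = 0.30² + 0.57² + (-0.05)² = 0.0900 + 0.3249 + 0.0025 = 0.4174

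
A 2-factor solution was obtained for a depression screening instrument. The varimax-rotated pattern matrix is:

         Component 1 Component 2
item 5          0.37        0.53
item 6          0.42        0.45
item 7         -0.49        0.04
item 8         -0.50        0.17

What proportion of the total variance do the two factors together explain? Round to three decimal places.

SS loadings by factor: 0.8034, 0.5139; total = 1.3173.
Total variance with 4 standardized items is 4, so the solution explains 1.3173/4 = 0.3293.

0.329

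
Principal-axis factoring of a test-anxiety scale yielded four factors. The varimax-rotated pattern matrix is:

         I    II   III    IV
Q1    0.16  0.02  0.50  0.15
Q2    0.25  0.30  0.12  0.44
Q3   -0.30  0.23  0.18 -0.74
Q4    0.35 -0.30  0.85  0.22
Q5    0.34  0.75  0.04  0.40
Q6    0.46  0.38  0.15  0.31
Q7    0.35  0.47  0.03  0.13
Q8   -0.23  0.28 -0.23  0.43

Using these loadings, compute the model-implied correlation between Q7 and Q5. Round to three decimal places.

r̂ = Σ λ_i·λ_j across factors = (0.35)(0.34) + (0.47)(0.75) + (0.03)(0.04) + (0.13)(0.40)
  = +0.1190 +0.3525 +0.0012 +0.0520 = 0.5247

0.525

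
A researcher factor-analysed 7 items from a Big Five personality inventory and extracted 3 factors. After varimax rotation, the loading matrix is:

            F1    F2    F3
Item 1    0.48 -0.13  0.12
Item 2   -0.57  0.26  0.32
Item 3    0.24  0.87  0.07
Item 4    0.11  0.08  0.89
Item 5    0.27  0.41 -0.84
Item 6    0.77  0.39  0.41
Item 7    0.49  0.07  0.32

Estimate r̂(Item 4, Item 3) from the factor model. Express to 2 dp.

0.16

r̂ = Σ λ_i·λ_j across factors = (0.11)(0.24) + (0.08)(0.87) + (0.89)(0.07)
  = +0.0264 +0.0696 +0.0623 = 0.1583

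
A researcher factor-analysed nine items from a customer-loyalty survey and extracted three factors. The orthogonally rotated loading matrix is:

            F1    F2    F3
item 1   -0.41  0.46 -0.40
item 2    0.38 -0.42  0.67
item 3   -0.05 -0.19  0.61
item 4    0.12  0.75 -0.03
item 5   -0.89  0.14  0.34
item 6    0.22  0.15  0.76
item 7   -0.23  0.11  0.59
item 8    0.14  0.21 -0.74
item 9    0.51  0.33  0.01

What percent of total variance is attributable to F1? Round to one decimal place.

16.7%

SS loadings for F1 = (-0.41)² + 0.38² + (-0.05)² + 0.12² + (-0.89)² + 0.22² + (-0.23)² + 0.14² + 0.51² = 1.5025
With 9 standardized items, total variance = 9. Proportion = 1.5025/9 = 0.1669 → 16.69%.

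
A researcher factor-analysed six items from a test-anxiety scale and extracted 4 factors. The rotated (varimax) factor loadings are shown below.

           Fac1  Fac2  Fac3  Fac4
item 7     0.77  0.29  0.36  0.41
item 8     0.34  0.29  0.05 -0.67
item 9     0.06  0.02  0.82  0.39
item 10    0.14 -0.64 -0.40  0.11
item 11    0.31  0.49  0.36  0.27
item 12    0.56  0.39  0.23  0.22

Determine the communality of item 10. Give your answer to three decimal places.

h² = 0.14² + (-0.64)² + (-0.40)² + 0.11² = 0.0196 + 0.4096 + 0.1600 + 0.0121 = 0.6013

0.601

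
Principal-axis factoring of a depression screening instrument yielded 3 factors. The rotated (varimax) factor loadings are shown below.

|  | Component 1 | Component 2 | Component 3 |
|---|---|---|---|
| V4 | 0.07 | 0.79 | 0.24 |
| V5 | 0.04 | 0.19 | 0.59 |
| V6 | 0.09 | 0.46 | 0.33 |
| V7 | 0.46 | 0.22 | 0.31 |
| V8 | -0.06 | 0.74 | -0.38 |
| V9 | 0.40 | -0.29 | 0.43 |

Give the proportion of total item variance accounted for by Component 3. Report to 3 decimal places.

0.157

SS loadings for Component 3 = 0.24² + 0.59² + 0.33² + 0.31² + (-0.38)² + 0.43² = 0.9400
Proportion of variance = 0.9400 / 6 = 0.1567.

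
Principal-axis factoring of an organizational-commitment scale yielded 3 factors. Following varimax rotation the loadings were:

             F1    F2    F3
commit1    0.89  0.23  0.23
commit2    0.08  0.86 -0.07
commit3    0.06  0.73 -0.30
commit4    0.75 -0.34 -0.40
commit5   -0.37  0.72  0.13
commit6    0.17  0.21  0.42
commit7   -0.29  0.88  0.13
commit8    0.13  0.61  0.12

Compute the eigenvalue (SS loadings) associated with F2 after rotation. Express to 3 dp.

SS loadings for F2 = 0.23² + 0.86² + 0.73² + (-0.34)² + 0.72² + 0.21² + 0.88² + 0.61² = 0.0529 + 0.7396 + 0.5329 + 0.1156 + 0.5184 + 0.0441 + 0.7744 + 0.3721 = 3.1500

3.150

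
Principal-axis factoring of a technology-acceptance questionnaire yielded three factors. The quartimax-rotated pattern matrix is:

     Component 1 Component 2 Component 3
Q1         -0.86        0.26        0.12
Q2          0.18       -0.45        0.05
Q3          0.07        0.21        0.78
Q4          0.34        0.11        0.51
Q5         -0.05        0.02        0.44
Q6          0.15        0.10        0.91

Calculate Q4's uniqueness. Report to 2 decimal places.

h² = 0.34² + 0.11² + 0.51² = 0.1156 + 0.0121 + 0.2601 = 0.3878
Uniqueness u² = 1 − h² = 1 − 0.3878 = 0.6122

0.61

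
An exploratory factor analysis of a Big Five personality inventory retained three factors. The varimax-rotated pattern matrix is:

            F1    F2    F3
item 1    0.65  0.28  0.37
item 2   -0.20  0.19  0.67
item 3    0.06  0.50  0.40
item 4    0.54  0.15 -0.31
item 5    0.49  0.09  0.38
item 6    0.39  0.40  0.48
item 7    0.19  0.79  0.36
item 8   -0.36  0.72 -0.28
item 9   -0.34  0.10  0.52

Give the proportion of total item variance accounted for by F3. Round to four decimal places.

0.1883

SS loadings for F3 = 0.37² + 0.67² + 0.40² + (-0.31)² + 0.38² + 0.48² + 0.36² + (-0.28)² + 0.52² = 1.6951
Proportion of variance = 1.6951 / 9 = 0.1883.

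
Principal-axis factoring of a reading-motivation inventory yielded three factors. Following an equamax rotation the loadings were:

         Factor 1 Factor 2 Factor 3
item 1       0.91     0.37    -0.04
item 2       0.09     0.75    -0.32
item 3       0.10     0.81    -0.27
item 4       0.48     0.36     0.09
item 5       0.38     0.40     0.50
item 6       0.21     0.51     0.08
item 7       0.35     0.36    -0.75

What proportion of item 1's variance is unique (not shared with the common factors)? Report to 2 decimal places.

h² = 0.91² + 0.37² + (-0.04)² = 0.8281 + 0.1369 + 0.0016 = 0.9666
Uniqueness u² = 1 − h² = 1 − 0.9666 = 0.0334

0.03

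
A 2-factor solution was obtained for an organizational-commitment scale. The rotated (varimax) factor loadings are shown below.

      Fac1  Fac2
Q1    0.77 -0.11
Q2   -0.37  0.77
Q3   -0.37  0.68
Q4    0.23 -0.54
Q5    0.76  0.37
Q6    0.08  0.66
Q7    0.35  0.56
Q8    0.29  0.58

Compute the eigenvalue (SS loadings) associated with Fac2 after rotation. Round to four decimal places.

SS loadings for Fac2 = (-0.11)² + 0.77² + 0.68² + (-0.54)² + 0.37² + 0.66² + 0.56² + 0.58² = 0.0121 + 0.5929 + 0.4624 + 0.2916 + 0.1369 + 0.4356 + 0.3136 + 0.3364 = 2.5815

2.5815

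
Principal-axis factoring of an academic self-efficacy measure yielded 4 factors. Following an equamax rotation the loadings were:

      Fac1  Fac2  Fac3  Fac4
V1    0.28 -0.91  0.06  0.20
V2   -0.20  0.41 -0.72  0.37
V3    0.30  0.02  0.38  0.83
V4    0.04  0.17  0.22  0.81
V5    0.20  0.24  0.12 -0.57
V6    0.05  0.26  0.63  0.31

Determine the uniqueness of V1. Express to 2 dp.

h² = 0.28² + (-0.91)² + 0.06² + 0.20² = 0.0784 + 0.8281 + 0.0036 + 0.0400 = 0.9501
Uniqueness u² = 1 − h² = 1 − 0.9501 = 0.0499

0.05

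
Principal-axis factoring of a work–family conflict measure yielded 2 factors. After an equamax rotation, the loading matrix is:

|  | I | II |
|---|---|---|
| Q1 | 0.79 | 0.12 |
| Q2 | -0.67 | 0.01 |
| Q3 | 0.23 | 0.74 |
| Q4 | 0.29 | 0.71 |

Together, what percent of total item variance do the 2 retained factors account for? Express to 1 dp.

Communalities: 0.6385, 0.4490, 0.6005, 0.5882; Σh² = 2.2762.
Total variance with 4 standardized items is 4, so the solution explains 2.2762/4 = 0.5691 = 56.91%.

56.9%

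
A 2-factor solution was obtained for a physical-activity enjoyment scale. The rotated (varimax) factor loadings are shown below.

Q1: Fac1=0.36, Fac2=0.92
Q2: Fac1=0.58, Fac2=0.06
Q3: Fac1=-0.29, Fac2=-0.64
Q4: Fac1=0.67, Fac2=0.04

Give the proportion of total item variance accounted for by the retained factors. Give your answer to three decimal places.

0.565

Communalities: 0.9760, 0.3400, 0.4937, 0.4505; Σh² = 2.2602.
Total variance with 4 standardized items is 4, so the solution explains 2.2602/4 = 0.5651.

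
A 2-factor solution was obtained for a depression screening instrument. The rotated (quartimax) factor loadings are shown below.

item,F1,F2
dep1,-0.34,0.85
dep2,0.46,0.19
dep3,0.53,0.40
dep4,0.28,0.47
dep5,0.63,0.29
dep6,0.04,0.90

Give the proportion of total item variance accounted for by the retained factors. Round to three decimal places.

0.520

SS loadings by factor: 1.0850, 2.0336; total = 3.1186.
Total variance with 6 standardized items is 6, so the solution explains 3.1186/6 = 0.5198.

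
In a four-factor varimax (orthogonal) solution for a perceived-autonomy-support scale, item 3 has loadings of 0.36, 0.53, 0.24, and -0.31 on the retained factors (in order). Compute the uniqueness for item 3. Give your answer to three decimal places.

h² = 0.36² + 0.53² + 0.24² + (-0.31)² = 0.1296 + 0.2809 + 0.0576 + 0.0961 = 0.5642
Uniqueness u² = 1 − h² = 1 − 0.5642 = 0.4358

0.436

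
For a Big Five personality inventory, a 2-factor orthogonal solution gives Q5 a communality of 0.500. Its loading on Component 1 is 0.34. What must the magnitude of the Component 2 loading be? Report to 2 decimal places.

0.62

Under orthogonal rotation h² = Σλ², so λ_Component 2² = h² − (0.1156) = 0.500 − 0.1156 = 0.3844.
|λ| = √0.3844 = 0.6200.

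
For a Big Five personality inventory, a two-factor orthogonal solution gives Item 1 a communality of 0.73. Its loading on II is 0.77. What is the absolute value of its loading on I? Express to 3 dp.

0.370

Under orthogonal rotation h² = Σλ², so λ_I² = h² − (0.5929) = 0.73 − 0.5929 = 0.1371.
|λ| = √0.1371 = 0.3703.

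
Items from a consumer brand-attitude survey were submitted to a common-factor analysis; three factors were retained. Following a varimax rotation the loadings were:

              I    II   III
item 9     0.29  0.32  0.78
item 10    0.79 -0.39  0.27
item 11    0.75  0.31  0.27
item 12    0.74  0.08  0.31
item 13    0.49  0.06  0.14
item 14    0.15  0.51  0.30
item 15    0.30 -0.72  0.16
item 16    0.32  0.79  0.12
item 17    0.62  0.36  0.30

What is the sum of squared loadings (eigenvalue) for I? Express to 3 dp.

SS loadings for I = 0.29² + 0.79² + 0.75² + 0.74² + 0.49² + 0.15² + 0.30² + 0.32² + 0.62² = 0.0841 + 0.6241 + 0.5625 + 0.5476 + 0.2401 + 0.0225 + 0.0900 + 0.1024 + 0.3844 = 2.6577

2.658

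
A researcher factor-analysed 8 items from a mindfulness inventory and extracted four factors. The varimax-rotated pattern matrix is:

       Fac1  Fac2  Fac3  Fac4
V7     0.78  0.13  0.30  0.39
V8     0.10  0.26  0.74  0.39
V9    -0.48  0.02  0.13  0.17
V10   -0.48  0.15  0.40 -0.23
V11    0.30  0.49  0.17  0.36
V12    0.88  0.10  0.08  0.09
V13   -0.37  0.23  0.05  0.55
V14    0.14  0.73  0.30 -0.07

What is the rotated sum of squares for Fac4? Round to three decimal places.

SS loadings for Fac4 = 0.39² + 0.39² + 0.17² + (-0.23)² + 0.36² + 0.09² + 0.55² + (-0.07)² = 0.1521 + 0.1521 + 0.0289 + 0.0529 + 0.1296 + 0.0081 + 0.3025 + 0.0049 = 0.8311

0.831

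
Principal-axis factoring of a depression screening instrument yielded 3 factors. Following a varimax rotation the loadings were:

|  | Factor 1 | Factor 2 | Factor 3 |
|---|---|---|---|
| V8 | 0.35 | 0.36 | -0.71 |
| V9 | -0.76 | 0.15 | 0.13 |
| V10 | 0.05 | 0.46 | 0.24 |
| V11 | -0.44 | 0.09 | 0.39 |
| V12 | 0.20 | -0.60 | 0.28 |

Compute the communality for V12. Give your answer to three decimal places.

0.478

h² = 0.20² + (-0.60)² + 0.28² = 0.0400 + 0.3600 + 0.0784 = 0.4784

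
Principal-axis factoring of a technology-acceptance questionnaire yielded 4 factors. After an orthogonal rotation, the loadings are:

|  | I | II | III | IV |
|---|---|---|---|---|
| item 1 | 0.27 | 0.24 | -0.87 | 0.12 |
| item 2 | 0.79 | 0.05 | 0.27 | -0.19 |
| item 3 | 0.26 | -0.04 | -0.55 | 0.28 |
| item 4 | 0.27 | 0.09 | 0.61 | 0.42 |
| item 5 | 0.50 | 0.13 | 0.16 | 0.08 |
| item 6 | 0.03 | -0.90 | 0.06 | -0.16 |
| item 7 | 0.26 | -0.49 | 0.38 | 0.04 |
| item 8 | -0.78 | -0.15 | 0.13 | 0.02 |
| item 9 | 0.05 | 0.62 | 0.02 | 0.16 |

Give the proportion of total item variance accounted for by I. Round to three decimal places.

SS loadings for I = 0.27² + 0.79² + 0.26² + 0.27² + 0.50² + 0.03² + 0.26² + (-0.78)² + 0.05² = 1.7669
Proportion of variance = 1.7669 / 9 = 0.1963.

0.196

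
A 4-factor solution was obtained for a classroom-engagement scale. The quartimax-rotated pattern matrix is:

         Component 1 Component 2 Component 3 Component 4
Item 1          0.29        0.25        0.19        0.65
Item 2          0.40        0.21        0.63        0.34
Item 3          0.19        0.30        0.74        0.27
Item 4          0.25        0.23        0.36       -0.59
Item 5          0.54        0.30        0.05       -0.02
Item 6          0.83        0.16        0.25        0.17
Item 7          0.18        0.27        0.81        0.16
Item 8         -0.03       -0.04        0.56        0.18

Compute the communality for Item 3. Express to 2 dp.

0.75

h² = 0.19² + 0.30² + 0.74² + 0.27² = 0.0361 + 0.0900 + 0.5476 + 0.0729 = 0.7466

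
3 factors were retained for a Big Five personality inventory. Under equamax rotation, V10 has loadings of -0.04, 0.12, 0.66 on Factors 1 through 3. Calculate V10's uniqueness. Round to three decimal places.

h² = (-0.04)² + 0.12² + 0.66² = 0.0016 + 0.0144 + 0.4356 = 0.4516
Uniqueness u² = 1 − h² = 1 − 0.4516 = 0.5484

0.548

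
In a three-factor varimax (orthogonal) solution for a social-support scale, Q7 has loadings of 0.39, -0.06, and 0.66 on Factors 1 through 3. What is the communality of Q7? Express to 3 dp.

0.591

h² = 0.39² + (-0.06)² + 0.66² = 0.1521 + 0.0036 + 0.4356 = 0.5913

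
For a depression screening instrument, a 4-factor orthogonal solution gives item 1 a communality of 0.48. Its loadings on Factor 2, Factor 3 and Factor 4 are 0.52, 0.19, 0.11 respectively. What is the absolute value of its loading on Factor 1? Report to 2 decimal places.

Under orthogonal rotation h² = Σλ², so λ_Factor 1² = h² − (0.3186) = 0.48 − 0.3186 = 0.1614.
|λ| = √0.1614 = 0.4017.

0.40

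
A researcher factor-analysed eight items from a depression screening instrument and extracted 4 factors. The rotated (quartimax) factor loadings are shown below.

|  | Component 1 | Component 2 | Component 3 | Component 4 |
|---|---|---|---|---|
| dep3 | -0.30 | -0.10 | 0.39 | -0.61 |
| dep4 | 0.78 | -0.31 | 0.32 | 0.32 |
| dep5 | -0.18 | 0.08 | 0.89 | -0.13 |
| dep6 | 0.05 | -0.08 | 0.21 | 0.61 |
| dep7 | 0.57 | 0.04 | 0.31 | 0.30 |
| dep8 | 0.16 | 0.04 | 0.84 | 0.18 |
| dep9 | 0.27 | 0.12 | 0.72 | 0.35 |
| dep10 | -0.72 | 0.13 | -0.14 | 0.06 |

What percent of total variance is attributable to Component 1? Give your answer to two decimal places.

20.94%

SS loadings for Component 1 = (-0.30)² + 0.78² + (-0.18)² + 0.05² + 0.57² + 0.16² + 0.27² + (-0.72)² = 1.6751
With 8 standardized items, total variance = 8. Proportion = 1.6751/8 = 0.2094 → 20.94%.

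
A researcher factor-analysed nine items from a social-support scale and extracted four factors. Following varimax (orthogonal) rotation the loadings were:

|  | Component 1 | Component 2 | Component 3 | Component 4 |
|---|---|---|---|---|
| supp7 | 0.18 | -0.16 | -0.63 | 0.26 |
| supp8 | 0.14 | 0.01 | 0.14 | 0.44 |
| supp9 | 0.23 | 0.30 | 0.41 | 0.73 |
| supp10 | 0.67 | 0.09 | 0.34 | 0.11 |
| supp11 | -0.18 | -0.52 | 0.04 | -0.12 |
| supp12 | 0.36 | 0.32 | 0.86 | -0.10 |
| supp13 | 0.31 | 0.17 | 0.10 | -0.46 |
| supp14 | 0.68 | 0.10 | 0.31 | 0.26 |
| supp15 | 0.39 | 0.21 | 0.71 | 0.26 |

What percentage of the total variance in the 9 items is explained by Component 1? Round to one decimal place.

SS loadings for Component 1 = 0.18² + 0.14² + 0.23² + 0.67² + (-0.18)² + 0.36² + 0.31² + 0.68² + 0.39² = 1.4264
With 9 standardized items, total variance = 9. Proportion = 1.4264/9 = 0.1585 → 15.85%.

15.8%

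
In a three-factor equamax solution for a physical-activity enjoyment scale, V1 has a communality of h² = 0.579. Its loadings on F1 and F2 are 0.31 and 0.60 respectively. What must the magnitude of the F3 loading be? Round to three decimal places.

Under orthogonal rotation h² = Σλ², so λ_F3² = h² − (0.4561) = 0.579 − 0.4561 = 0.1229.
|λ| = √0.1229 = 0.3506.

0.351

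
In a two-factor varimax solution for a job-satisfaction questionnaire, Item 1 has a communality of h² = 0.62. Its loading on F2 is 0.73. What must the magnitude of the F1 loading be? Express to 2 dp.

Under orthogonal rotation h² = Σλ², so λ_F1² = h² − (0.5329) = 0.62 − 0.5329 = 0.0871.
|λ| = √0.0871 = 0.2951.

0.30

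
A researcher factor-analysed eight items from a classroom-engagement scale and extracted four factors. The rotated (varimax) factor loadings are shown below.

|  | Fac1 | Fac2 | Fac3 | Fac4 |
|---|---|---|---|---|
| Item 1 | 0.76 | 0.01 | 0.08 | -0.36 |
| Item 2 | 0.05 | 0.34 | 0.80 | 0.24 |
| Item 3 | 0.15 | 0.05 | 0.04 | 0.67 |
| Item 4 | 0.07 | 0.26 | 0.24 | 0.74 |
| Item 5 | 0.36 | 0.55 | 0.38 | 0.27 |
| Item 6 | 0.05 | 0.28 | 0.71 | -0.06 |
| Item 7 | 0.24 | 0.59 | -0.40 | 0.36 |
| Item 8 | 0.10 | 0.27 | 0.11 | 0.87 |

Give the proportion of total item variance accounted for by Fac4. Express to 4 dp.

0.2683

SS loadings for Fac4 = (-0.36)² + 0.24² + 0.67² + 0.74² + 0.27² + (-0.06)² + 0.36² + 0.87² = 2.1467
Proportion of variance = 2.1467 / 8 = 0.2683.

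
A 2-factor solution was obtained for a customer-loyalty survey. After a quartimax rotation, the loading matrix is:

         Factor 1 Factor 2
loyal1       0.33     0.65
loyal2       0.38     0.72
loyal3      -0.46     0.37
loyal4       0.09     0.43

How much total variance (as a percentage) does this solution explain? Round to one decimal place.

43.4%

SS loadings by factor: 0.4730, 1.2627; total = 1.7357.
Total variance with 4 standardized items is 4, so the solution explains 1.7357/4 = 0.4339 = 43.39%.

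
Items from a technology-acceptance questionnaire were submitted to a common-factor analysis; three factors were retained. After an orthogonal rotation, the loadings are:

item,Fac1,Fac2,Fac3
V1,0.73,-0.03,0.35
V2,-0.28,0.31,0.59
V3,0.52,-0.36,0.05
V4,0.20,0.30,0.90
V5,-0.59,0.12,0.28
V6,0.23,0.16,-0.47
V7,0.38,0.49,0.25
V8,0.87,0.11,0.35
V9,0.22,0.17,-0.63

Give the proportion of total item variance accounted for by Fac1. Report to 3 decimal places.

0.252

SS loadings for Fac1 = 0.73² + (-0.28)² + 0.52² + 0.20² + (-0.59)² + 0.23² + 0.38² + 0.87² + 0.22² = 2.2724
Proportion of variance = 2.2724 / 9 = 0.2525.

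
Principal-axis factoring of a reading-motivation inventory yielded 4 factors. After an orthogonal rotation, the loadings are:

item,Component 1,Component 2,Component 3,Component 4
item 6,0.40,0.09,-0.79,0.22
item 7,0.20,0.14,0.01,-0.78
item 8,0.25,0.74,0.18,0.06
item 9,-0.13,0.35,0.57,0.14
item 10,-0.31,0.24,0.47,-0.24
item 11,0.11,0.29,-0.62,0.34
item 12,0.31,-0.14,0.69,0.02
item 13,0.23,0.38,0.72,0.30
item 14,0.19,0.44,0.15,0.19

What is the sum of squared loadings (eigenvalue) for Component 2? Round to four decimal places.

1.1971

SS loadings for Component 2 = 0.09² + 0.14² + 0.74² + 0.35² + 0.24² + 0.29² + (-0.14)² + 0.38² + 0.44² = 0.0081 + 0.0196 + 0.5476 + 0.1225 + 0.0576 + 0.0841 + 0.0196 + 0.1444 + 0.1936 = 1.1971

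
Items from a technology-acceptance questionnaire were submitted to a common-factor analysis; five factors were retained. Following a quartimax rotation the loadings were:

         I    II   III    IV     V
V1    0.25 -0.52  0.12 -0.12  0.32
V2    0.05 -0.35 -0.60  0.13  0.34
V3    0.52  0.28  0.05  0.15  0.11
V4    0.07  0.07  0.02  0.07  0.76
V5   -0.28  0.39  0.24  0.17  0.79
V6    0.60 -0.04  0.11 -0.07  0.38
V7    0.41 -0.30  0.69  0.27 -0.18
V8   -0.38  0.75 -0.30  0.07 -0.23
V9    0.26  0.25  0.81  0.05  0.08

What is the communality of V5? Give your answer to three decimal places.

0.941

h² = (-0.28)² + 0.39² + 0.24² + 0.17² + 0.79² = 0.0784 + 0.1521 + 0.0576 + 0.0289 + 0.6241 = 0.9411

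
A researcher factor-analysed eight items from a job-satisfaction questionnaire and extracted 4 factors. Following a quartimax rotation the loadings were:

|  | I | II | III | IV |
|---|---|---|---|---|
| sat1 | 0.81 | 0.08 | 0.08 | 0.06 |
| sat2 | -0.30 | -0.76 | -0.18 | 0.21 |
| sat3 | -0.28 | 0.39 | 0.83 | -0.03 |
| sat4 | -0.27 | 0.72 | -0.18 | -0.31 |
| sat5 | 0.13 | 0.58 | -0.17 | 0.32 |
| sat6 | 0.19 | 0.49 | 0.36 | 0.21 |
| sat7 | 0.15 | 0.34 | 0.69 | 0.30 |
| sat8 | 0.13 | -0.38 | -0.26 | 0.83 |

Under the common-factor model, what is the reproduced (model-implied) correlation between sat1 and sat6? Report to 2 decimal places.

0.23

r̂ = Σ λ_i·λ_j across factors = (0.81)(0.19) + (0.08)(0.49) + (0.08)(0.36) + (0.06)(0.21)
  = +0.1539 +0.0392 +0.0288 +0.0126 = 0.2345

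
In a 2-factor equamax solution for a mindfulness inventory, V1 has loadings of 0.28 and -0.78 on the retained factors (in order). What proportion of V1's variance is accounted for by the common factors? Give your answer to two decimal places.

0.69

h² = 0.28² + (-0.78)² = 0.0784 + 0.6084 = 0.6868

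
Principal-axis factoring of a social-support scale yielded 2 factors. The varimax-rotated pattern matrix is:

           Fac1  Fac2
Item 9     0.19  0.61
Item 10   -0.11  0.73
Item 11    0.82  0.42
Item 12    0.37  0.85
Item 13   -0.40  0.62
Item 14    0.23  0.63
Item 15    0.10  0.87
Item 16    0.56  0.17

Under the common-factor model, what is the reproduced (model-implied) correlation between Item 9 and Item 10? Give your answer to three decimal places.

r̂ = Σ λ_i·λ_j across factors = (0.19)(-0.11) + (0.61)(0.73)
  = -0.0209 +0.4453 = 0.4244

0.424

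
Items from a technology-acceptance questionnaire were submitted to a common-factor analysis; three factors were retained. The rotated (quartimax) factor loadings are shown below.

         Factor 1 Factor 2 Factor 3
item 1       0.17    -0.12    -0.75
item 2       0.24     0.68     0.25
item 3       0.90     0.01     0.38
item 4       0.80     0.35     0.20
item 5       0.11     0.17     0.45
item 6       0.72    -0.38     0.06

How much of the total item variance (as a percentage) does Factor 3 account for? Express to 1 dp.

16.9%

SS loadings for Factor 3 = (-0.75)² + 0.25² + 0.38² + 0.20² + 0.45² + 0.06² = 1.0155
With 6 standardized items, total variance = 6. Proportion = 1.0155/6 = 0.1693 → 16.93%.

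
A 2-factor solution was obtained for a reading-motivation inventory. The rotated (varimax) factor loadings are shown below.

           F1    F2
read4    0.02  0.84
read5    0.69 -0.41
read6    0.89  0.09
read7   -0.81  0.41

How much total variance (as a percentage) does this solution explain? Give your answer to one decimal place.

Communalities: 0.7060, 0.6442, 0.8002, 0.8242; Σh² = 2.9746.
Total variance with 4 standardized items is 4, so the solution explains 2.9746/4 = 0.7436 = 74.36%.

74.4%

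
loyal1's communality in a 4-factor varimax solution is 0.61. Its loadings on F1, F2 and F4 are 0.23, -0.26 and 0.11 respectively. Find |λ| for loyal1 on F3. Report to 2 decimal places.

0.69

Under orthogonal rotation h² = Σλ², so λ_F3² = h² − (0.1326) = 0.61 − 0.1326 = 0.4774.
|λ| = √0.4774 = 0.6909.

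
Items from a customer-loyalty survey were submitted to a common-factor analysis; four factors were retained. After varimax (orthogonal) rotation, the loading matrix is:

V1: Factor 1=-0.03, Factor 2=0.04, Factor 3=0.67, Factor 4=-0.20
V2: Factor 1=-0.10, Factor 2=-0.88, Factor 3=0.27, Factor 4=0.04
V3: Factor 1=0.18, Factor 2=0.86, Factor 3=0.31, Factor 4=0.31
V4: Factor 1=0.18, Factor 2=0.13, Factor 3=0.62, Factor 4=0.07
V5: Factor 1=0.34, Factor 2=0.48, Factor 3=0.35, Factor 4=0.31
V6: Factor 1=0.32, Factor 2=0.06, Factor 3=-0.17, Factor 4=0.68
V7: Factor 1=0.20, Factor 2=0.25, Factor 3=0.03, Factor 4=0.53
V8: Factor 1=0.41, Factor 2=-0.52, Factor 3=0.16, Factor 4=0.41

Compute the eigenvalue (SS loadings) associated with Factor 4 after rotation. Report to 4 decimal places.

1.1501

SS loadings for Factor 4 = (-0.20)² + 0.04² + 0.31² + 0.07² + 0.31² + 0.68² + 0.53² + 0.41² = 0.0400 + 0.0016 + 0.0961 + 0.0049 + 0.0961 + 0.4624 + 0.2809 + 0.1681 = 1.1501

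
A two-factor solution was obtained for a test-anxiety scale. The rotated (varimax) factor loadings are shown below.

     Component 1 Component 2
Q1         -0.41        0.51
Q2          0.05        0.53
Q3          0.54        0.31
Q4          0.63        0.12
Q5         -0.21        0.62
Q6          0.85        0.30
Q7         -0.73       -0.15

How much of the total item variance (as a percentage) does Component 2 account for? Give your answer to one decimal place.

SS loadings for Component 2 = 0.51² + 0.53² + 0.31² + 0.12² + 0.62² + 0.30² + (-0.15)² = 1.1484
With 7 standardized items, total variance = 7. Proportion = 1.1484/7 = 0.1641 → 16.41%.

16.4%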